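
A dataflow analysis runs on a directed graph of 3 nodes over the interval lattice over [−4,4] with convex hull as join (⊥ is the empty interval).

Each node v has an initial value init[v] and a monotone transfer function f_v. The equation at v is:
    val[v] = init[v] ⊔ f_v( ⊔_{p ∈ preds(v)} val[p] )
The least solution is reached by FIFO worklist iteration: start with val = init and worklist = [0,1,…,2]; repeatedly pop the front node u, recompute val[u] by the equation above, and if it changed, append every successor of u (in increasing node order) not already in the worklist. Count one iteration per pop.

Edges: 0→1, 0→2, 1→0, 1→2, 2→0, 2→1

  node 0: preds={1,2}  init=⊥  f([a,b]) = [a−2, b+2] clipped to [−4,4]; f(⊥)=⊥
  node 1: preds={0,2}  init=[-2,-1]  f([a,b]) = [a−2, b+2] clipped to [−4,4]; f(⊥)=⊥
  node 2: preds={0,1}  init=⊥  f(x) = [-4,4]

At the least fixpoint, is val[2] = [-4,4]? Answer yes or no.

yes

Iteration log — 7 steps:
  step 1. node 0  ⊔preds=[-2,-1]  new=[-4,1]  old=⊥  +wl: 
  step 2. node 1  ⊔preds=[-4,1]  new=[-4,3]  old=[-2,-1]  +wl: 0
  step 3. node 2  ⊔preds=[-4,3]  new=[-4,4]  old=⊥  +wl: 1
  step 4. node 0  ⊔preds=[-4,4]  new=[-4,4]  old=[-4,1]  +wl: 2
  step 5. node 1  ⊔preds=[-4,4]  new=[-4,4]  old=[-4,3]  +wl: 0
  step 6. node 2  ⊔preds=[-4,4]  new=[-4,4]  stable
  step 7. node 0  ⊔preds=[-4,4]  new=[-4,4]  stable

Least fixpoint reached:
  node 0: [-4,4]
  node 1: [-4,4]
  node 2: [-4,4]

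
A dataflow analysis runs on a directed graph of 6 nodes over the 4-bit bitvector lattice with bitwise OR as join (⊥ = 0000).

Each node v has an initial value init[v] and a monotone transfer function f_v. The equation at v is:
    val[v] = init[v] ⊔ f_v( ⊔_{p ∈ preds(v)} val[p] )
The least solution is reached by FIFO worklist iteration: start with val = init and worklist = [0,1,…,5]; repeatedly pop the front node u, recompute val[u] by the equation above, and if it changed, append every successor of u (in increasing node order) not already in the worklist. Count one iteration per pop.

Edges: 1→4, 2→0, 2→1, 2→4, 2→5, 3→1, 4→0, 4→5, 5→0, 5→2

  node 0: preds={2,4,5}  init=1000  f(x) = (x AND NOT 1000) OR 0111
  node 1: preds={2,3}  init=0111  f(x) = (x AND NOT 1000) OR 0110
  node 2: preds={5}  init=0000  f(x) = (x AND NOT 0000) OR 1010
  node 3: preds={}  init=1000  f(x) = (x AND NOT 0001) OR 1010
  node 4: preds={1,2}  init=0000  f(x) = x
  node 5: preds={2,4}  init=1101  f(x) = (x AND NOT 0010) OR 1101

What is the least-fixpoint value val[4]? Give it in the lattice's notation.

Trace (8 dequeues):
  [1] u=0 | in 1101 | out 1111 | prev 1000 | push {}
  [2] u=1 | in 1000 | out 0111 | ==
  [3] u=2 | in 1101 | out 1111 | prev 0000 | push {0,1}
  [4] u=3 | in 0000 | out 1010 | prev 1000 | push {}
  [5] u=4 | in 1111 | out 1111 | prev 0000 | push {}
  [6] u=5 | in 1111 | out 1101 | ==
  [7] u=0 | in 1111 | out 1111 | ==
  [8] u=1 | in 1111 | out 0111 | ==

Converged values:
  [0] 1111
  [1] 0111
  [2] 1111
  [3] 1010
  [4] 1111
  [5] 1101

1111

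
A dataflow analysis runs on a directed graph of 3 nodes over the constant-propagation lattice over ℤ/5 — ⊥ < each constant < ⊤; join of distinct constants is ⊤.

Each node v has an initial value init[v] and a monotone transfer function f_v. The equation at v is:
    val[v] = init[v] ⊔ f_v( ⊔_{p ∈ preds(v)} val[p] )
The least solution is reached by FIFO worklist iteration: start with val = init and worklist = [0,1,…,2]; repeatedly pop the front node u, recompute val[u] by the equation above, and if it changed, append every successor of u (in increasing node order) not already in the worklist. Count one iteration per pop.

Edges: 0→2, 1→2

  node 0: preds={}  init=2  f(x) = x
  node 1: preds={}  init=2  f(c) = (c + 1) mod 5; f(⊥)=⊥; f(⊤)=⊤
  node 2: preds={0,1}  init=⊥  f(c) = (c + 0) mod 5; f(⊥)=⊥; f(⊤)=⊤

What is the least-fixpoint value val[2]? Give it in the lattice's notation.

2

Iteration log — 3 steps:
  step 1. node 0  ⊔preds=⊥  new=2  stable
  step 2. node 1  ⊔preds=⊥  new=2  stable
  step 3. node 2  ⊔preds=2  new=2  old=⊥  +wl: 

Least fixpoint reached:
  node 0: 2
  node 1: 2
  node 2: 2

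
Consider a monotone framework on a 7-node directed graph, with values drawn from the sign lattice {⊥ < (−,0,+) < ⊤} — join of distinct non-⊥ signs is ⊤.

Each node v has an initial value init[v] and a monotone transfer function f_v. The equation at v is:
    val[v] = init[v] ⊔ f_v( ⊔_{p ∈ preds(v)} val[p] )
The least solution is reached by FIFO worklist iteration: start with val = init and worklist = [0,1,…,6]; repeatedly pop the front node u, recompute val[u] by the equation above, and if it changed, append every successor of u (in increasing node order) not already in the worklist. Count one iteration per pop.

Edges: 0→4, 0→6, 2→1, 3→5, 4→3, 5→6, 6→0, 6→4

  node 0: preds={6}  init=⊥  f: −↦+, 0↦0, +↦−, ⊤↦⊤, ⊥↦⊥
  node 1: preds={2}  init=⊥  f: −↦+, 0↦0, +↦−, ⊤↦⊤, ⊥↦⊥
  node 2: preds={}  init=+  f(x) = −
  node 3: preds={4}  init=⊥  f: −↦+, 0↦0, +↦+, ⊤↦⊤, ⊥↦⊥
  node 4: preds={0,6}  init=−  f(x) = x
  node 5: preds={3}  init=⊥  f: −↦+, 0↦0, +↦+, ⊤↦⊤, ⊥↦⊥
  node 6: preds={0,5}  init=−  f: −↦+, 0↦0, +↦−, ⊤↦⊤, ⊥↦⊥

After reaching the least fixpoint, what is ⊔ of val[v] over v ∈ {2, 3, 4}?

⊤

Iteration log — 14 steps:
  step 1. node 0  ⊔preds=−  new=+  old=⊥  +wl: 
  step 2. node 1  ⊔preds=+  new=−  old=⊥  +wl: 
  step 3. node 2  ⊔preds=⊥  new=⊤  old=+  +wl: 1
  step 4. node 3  ⊔preds=−  new=+  old=⊥  +wl: 
  step 5. node 4  ⊔preds=⊤  new=⊤  old=−  +wl: 3
  step 6. node 5  ⊔preds=+  new=+  old=⊥  +wl: 
  step 7. node 6  ⊔preds=+  new=−  stable
  step 8. node 1  ⊔preds=⊤  new=⊤  old=−  +wl: 
  step 9. node 3  ⊔preds=⊤  new=⊤  old=+  +wl: 5
  step 10. node 5  ⊔preds=⊤  new=⊤  old=+  +wl: 6
  step 11. node 6  ⊔preds=⊤  new=⊤  old=−  +wl: 0,4
  step 12. node 0  ⊔preds=⊤  new=⊤  old=+  +wl: 6
  step 13. node 4  ⊔preds=⊤  new=⊤  stable
  step 14. node 6  ⊔preds=⊤  new=⊤  stable

Least fixpoint reached:
  node 0: ⊤
  node 1: ⊤
  node 2: ⊤
  node 3: ⊤
  node 4: ⊤
  node 5: ⊤
  node 6: ⊤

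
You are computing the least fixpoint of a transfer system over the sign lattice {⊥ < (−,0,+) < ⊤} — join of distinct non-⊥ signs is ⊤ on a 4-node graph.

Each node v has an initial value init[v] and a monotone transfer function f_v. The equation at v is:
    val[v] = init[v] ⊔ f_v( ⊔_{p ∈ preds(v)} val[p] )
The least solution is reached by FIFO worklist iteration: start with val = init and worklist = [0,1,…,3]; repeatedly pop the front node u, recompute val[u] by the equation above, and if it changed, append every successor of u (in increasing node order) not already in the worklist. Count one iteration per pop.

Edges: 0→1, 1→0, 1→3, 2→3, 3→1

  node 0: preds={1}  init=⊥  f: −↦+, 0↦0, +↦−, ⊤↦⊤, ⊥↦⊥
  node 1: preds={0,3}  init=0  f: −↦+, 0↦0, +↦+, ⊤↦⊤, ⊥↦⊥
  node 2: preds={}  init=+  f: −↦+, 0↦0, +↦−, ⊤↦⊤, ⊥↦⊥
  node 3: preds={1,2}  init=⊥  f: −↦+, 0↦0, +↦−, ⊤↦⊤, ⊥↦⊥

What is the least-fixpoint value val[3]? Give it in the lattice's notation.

⊤

Iteration log — 8 steps:
  step 1. node 0  ⊔preds=0  new=0  old=⊥  +wl: 
  step 2. node 1  ⊔preds=0  new=0  stable
  step 3. node 2  ⊔preds=⊥  new=+  stable
  step 4. node 3  ⊔preds=⊤  new=⊤  old=⊥  +wl: 1
  step 5. node 1  ⊔preds=⊤  new=⊤  old=0  +wl: 0,3
  step 6. node 0  ⊔preds=⊤  new=⊤  old=0  +wl: 1
  step 7. node 3  ⊔preds=⊤  new=⊤  stable
  step 8. node 1  ⊔preds=⊤  new=⊤  stable

Least fixpoint reached:
  node 0: ⊤
  node 1: ⊤
  node 2: +
  node 3: ⊤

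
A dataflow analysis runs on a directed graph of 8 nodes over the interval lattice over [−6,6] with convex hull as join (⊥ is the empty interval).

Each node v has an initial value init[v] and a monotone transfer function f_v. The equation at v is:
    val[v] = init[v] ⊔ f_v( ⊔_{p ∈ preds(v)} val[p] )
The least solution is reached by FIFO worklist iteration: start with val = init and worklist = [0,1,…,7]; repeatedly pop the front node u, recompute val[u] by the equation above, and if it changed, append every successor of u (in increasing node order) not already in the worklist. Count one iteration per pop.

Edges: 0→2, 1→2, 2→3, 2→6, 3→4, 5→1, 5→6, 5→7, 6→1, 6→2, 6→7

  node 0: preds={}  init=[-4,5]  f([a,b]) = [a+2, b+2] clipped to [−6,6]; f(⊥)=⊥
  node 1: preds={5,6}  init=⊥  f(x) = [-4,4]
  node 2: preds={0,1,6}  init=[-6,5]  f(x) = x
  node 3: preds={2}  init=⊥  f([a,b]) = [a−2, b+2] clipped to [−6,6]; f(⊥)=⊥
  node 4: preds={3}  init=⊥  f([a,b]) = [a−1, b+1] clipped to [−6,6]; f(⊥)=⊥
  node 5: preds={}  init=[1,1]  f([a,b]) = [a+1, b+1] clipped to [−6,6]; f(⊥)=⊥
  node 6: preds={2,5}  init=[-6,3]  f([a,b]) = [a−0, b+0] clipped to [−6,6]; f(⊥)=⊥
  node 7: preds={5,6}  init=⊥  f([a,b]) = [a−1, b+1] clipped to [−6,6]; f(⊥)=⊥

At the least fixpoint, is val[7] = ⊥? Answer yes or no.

Iteration log — 10 steps:
  step 1. node 0  ⊔preds=⊥  new=[-4,5]  stable
  step 2. node 1  ⊔preds=[-6,3]  new=[-4,4]  old=⊥  +wl: 
  step 3. node 2  ⊔preds=[-6,5]  new=[-6,5]  stable
  step 4. node 3  ⊔preds=[-6,5]  new=[-6,6]  old=⊥  +wl: 
  step 5. node 4  ⊔preds=[-6,6]  new=[-6,6]  old=⊥  +wl: 
  step 6. node 5  ⊔preds=⊥  new=[1,1]  stable
  step 7. node 6  ⊔preds=[-6,5]  new=[-6,5]  old=[-6,3]  +wl: 1,2
  step 8. node 7  ⊔preds=[-6,5]  new=[-6,6]  old=⊥  +wl: 
  step 9. node 1  ⊔preds=[-6,5]  new=[-4,4]  stable
  step 10. node 2  ⊔preds=[-6,5]  new=[-6,5]  stable

Least fixpoint reached:
  node 0: [-4,5]
  node 1: [-4,4]
  node 2: [-6,5]
  node 3: [-6,6]
  node 4: [-6,6]
  node 5: [1,1]
  node 6: [-6,5]
  node 7: [-6,6]

no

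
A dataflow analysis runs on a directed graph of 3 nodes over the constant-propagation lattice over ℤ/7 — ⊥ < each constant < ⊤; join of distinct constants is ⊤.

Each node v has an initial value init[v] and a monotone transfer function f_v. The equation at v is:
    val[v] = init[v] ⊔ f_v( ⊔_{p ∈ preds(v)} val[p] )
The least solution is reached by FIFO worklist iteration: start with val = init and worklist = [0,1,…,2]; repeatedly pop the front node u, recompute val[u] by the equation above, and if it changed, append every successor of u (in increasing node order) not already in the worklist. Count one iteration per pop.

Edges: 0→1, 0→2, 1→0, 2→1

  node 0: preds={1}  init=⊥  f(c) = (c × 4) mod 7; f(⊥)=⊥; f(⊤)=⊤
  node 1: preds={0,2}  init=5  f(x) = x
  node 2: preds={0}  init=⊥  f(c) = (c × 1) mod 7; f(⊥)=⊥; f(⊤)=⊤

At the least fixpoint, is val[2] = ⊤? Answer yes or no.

Iteration log — 7 steps:
  step 1. node 0  ⊔preds=5  new=6  old=⊥  +wl: 
  step 2. node 1  ⊔preds=6  new=⊤  old=5  +wl: 0
  step 3. node 2  ⊔preds=6  new=6  old=⊥  +wl: 1
  step 4. node 0  ⊔preds=⊤  new=⊤  old=6  +wl: 2
  step 5. node 1  ⊔preds=⊤  new=⊤  stable
  step 6. node 2  ⊔preds=⊤  new=⊤  old=6  +wl: 1
  step 7. node 1  ⊔preds=⊤  new=⊤  stable

Least fixpoint reached:
  node 0: ⊤
  node 1: ⊤
  node 2: ⊤

yes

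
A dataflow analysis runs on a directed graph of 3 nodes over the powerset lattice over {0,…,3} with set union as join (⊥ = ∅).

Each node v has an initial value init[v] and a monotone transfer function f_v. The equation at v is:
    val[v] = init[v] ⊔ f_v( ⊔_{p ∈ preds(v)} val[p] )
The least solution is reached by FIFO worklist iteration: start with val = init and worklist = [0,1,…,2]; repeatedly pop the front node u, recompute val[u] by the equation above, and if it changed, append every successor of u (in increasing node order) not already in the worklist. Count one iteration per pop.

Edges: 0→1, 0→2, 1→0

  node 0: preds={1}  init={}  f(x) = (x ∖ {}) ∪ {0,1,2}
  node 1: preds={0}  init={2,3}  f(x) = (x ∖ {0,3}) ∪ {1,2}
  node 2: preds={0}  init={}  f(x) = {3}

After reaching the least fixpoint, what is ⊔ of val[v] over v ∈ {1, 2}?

Worklist (4 pops):
  #1 pop 0: in={2,3} → {0,1,2,3} (was {}); enqueue []
  #2 pop 1: in={0,1,2,3} → {1,2,3} (was {2,3}); enqueue [0]
  #3 pop 2: in={0,1,2,3} → {3} (was {}); enqueue []
  #4 pop 0: in={1,2,3} → {0,1,2,3} (no change)

Fixpoint:
  val[0] = {0,1,2,3}
  val[1] = {1,2,3}
  val[2] = {3}

{1,2,3}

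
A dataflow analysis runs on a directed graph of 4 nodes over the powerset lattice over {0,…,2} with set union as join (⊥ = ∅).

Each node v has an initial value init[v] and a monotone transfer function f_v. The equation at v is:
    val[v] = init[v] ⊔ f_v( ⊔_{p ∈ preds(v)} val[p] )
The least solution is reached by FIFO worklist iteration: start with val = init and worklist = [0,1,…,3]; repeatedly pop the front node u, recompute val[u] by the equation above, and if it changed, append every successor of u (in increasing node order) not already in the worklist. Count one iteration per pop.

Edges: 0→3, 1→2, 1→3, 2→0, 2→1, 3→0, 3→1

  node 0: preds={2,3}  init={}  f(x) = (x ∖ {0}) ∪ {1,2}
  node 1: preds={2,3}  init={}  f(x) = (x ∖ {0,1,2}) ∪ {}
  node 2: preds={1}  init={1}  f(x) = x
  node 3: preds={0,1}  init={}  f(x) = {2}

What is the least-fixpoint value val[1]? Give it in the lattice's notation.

{}

Trace (6 dequeues):
  [1] u=0 | in {1} | out {1,2} | prev {} | push {}
  [2] u=1 | in {1} | out {} | ==
  [3] u=2 | in {} | out {1} | ==
  [4] u=3 | in {1,2} | out {2} | prev {} | push {0,1}
  [5] u=0 | in {1,2} | out {1,2} | ==
  [6] u=1 | in {1,2} | out {} | ==

Converged values:
  [0] {1,2}
  [1] {}
  [2] {1}
  [3] {2}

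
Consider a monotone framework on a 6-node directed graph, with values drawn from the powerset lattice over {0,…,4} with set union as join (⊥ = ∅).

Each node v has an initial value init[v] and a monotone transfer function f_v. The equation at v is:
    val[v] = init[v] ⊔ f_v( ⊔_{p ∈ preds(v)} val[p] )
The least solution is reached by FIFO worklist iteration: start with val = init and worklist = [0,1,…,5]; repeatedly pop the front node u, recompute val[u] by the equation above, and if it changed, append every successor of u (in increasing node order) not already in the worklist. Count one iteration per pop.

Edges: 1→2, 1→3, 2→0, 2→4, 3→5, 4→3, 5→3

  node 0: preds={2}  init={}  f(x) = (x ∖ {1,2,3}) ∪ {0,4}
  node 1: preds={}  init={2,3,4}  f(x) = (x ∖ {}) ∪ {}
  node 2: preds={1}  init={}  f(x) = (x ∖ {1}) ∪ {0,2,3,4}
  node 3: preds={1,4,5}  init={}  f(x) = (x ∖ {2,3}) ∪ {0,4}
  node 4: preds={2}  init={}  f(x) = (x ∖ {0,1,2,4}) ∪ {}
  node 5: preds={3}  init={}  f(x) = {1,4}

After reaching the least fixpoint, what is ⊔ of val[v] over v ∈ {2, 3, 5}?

Trace (9 dequeues):
  [1] u=0 | in {} | out {0,4} | prev {} | push {}
  [2] u=1 | in {} | out {2,3,4} | ==
  [3] u=2 | in {2,3,4} | out {0,2,3,4} | prev {} | push {0}
  [4] u=3 | in {2,3,4} | out {0,4} | prev {} | push {}
  [5] u=4 | in {0,2,3,4} | out {3} | prev {} | push {3}
  [6] u=5 | in {0,4} | out {1,4} | prev {} | push {}
  [7] u=0 | in {0,2,3,4} | out {0,4} | ==
  [8] u=3 | in {1,2,3,4} | out {0,1,4} | prev {0,4} | push {5}
  [9] u=5 | in {0,1,4} | out {1,4} | ==

Converged values:
  [0] {0,4}
  [1] {2,3,4}
  [2] {0,2,3,4}
  [3] {0,1,4}
  [4] {3}
  [5] {1,4}

{0,1,2,3,4}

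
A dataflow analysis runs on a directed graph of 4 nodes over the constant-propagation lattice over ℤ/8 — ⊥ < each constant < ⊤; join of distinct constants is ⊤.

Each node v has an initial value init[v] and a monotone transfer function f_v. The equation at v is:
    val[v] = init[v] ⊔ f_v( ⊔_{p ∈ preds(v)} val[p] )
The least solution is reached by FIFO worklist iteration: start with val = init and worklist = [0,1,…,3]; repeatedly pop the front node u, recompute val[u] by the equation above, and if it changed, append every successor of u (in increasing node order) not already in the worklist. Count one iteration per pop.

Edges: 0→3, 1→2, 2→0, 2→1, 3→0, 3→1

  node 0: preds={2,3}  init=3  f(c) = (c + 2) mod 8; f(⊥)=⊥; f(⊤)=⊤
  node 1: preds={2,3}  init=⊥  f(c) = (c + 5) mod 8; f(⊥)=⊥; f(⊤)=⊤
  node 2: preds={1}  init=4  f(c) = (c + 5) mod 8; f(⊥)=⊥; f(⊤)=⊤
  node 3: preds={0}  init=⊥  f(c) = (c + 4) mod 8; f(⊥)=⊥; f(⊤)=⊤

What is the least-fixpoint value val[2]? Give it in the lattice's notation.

⊤

Trace (7 dequeues):
  [1] u=0 | in 4 | out ⊤ | prev 3 | push {}
  [2] u=1 | in 4 | out 1 | prev ⊥ | push {}
  [3] u=2 | in 1 | out ⊤ | prev 4 | push {0,1}
  [4] u=3 | in ⊤ | out ⊤ | prev ⊥ | push {}
  [5] u=0 | in ⊤ | out ⊤ | ==
  [6] u=1 | in ⊤ | out ⊤ | prev 1 | push {2}
  [7] u=2 | in ⊤ | out ⊤ | ==

Converged values:
  [0] ⊤
  [1] ⊤
  [2] ⊤
  [3] ⊤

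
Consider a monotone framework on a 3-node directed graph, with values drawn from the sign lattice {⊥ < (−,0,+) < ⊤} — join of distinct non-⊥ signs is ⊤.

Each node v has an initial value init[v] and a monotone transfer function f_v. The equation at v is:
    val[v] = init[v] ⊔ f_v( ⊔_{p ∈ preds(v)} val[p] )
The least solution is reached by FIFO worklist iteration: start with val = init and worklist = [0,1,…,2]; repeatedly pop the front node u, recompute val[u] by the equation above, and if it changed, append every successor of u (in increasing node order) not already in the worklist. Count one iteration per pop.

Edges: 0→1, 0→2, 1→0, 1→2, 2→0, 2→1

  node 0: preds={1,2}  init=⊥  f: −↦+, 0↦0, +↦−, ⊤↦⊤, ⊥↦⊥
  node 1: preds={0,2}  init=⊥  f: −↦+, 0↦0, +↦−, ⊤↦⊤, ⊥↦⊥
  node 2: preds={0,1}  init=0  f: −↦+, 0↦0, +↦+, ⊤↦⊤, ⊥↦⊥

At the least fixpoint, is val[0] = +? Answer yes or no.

no

Worklist (4 pops):
  #1 pop 0: in=0 → 0 (was ⊥); enqueue []
  #2 pop 1: in=0 → 0 (was ⊥); enqueue [0]
  #3 pop 2: in=0 → 0 (no change)
  #4 pop 0: in=0 → 0 (no change)

Fixpoint:
  val[0] = 0
  val[1] = 0
  val[2] = 0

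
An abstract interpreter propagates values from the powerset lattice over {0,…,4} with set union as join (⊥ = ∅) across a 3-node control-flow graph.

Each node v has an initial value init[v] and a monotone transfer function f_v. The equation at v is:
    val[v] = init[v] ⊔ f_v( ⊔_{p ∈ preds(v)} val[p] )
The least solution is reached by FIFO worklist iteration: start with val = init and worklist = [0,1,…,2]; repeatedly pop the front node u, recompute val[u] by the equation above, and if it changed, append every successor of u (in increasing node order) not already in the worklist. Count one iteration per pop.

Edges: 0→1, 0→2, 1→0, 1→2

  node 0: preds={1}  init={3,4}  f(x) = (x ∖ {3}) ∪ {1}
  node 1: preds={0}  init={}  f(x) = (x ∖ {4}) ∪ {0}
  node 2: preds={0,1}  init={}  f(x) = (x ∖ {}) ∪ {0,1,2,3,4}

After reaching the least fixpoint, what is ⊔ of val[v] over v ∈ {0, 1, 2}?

{0,1,2,3,4}

Trace (6 dequeues):
  [1] u=0 | in {} | out {1,3,4} | prev {3,4} | push {}
  [2] u=1 | in {1,3,4} | out {0,1,3} | prev {} | push {0}
  [3] u=2 | in {0,1,3,4} | out {0,1,2,3,4} | prev {} | push {}
  [4] u=0 | in {0,1,3} | out {0,1,3,4} | prev {1,3,4} | push {1,2}
  [5] u=1 | in {0,1,3,4} | out {0,1,3} | ==
  [6] u=2 | in {0,1,3,4} | out {0,1,2,3,4} | ==

Converged values:
  [0] {0,1,3,4}
  [1] {0,1,3}
  [2] {0,1,2,3,4}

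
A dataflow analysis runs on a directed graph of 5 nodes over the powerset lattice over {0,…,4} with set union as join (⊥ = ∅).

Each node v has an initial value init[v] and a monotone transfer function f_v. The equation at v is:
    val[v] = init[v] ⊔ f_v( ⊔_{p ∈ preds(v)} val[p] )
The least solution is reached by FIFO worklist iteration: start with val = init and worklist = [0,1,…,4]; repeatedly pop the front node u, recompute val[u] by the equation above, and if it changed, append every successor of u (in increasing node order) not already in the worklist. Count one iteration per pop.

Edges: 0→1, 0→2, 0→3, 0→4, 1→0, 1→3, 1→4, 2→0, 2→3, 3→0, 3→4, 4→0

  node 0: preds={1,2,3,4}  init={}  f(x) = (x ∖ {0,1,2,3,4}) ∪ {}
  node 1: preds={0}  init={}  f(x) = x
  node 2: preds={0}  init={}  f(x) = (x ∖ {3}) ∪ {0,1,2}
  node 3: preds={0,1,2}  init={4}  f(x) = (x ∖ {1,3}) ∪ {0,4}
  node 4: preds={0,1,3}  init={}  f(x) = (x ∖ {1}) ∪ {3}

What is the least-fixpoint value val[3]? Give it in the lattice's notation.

{0,2,4}

Trace (6 dequeues):
  [1] u=0 | in {4} | out {} | ==
  [2] u=1 | in {} | out {} | ==
  [3] u=2 | in {} | out {0,1,2} | prev {} | push {0}
  [4] u=3 | in {0,1,2} | out {0,2,4} | prev {4} | push {}
  [5] u=4 | in {0,2,4} | out {0,2,3,4} | prev {} | push {}
  [6] u=0 | in {0,1,2,3,4} | out {} | ==

Converged values:
  [0] {}
  [1] {}
  [2] {0,1,2}
  [3] {0,2,4}
  [4] {0,2,3,4}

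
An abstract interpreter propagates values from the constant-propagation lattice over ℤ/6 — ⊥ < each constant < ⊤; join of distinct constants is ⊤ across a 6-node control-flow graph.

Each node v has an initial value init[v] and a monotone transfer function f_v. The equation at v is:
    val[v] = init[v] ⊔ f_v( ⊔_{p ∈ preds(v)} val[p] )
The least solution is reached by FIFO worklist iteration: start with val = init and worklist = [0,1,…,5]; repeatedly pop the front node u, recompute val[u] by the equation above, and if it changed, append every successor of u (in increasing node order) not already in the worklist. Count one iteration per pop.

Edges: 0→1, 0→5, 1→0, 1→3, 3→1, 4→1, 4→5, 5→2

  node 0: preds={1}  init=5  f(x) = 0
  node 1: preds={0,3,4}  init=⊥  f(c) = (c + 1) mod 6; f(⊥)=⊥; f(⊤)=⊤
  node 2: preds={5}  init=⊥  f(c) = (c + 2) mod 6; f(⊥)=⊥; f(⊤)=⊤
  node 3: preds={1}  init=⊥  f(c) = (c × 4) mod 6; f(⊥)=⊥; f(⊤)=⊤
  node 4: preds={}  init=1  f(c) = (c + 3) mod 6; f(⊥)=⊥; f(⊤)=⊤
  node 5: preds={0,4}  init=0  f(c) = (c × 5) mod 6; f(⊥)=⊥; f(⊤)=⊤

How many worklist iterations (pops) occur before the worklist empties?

9

Worklist (9 pops):
  #1 pop 0: in=⊥ → ⊤ (was 5); enqueue []
  #2 pop 1: in=⊤ → ⊤ (was ⊥); enqueue [0]
  #3 pop 2: in=0 → 2 (was ⊥); enqueue []
  #4 pop 3: in=⊤ → ⊤ (was ⊥); enqueue [1]
  #5 pop 4: in=⊥ → 1 (no change)
  #6 pop 5: in=⊤ → ⊤ (was 0); enqueue [2]
  #7 pop 0: in=⊤ → ⊤ (no change)
  #8 pop 1: in=⊤ → ⊤ (no change)
  #9 pop 2: in=⊤ → ⊤ (was 2); enqueue []

Fixpoint:
  val[0] = ⊤
  val[1] = ⊤
  val[2] = ⊤
  val[3] = ⊤
  val[4] = 1
  val[5] = ⊤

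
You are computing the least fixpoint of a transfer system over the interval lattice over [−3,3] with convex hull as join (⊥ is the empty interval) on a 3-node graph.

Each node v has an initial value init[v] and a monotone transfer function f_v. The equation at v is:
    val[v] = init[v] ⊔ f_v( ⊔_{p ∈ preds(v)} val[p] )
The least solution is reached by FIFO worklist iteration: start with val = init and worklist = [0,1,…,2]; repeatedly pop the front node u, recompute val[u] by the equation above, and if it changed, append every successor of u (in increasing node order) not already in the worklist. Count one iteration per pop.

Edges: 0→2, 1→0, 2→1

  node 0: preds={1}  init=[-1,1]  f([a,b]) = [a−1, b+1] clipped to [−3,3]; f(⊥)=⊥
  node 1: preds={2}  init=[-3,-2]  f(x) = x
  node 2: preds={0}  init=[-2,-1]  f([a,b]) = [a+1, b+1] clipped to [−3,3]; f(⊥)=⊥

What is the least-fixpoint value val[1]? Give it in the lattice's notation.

[-3,3]

Worklist (9 pops):
  #1 pop 0: in=[-3,-2] → [-3,1] (was [-1,1]); enqueue []
  #2 pop 1: in=[-2,-1] → [-3,-1] (was [-3,-2]); enqueue [0]
  #3 pop 2: in=[-3,1] → [-2,2] (was [-2,-1]); enqueue [1]
  #4 pop 0: in=[-3,-1] → [-3,1] (no change)
  #5 pop 1: in=[-2,2] → [-3,2] (was [-3,-1]); enqueue [0]
  #6 pop 0: in=[-3,2] → [-3,3] (was [-3,1]); enqueue [2]
  #7 pop 2: in=[-3,3] → [-2,3] (was [-2,2]); enqueue [1]
  #8 pop 1: in=[-2,3] → [-3,3] (was [-3,2]); enqueue [0]
  #9 pop 0: in=[-3,3] → [-3,3] (no change)

Fixpoint:
  val[0] = [-3,3]
  val[1] = [-3,3]
  val[2] = [-2,3]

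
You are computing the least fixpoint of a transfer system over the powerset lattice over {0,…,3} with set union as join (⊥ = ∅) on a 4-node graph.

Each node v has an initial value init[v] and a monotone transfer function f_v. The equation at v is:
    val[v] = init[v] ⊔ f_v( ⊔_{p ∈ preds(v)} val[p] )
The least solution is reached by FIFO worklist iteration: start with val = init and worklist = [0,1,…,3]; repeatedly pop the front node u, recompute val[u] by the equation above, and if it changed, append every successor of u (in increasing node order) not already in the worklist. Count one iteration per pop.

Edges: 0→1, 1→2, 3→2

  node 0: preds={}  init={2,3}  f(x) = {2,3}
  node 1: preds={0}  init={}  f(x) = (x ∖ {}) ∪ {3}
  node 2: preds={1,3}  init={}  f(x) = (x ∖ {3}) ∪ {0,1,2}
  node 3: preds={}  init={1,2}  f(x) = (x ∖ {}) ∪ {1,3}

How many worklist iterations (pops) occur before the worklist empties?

5

Worklist (5 pops):
  #1 pop 0: in={} → {2,3} (no change)
  #2 pop 1: in={2,3} → {2,3} (was {}); enqueue []
  #3 pop 2: in={1,2,3} → {0,1,2} (was {}); enqueue []
  #4 pop 3: in={} → {1,2,3} (was {1,2}); enqueue [2]
  #5 pop 2: in={1,2,3} → {0,1,2} (no change)

Fixpoint:
  val[0] = {2,3}
  val[1] = {2,3}
  val[2] = {0,1,2}
  val[3] = {1,2,3}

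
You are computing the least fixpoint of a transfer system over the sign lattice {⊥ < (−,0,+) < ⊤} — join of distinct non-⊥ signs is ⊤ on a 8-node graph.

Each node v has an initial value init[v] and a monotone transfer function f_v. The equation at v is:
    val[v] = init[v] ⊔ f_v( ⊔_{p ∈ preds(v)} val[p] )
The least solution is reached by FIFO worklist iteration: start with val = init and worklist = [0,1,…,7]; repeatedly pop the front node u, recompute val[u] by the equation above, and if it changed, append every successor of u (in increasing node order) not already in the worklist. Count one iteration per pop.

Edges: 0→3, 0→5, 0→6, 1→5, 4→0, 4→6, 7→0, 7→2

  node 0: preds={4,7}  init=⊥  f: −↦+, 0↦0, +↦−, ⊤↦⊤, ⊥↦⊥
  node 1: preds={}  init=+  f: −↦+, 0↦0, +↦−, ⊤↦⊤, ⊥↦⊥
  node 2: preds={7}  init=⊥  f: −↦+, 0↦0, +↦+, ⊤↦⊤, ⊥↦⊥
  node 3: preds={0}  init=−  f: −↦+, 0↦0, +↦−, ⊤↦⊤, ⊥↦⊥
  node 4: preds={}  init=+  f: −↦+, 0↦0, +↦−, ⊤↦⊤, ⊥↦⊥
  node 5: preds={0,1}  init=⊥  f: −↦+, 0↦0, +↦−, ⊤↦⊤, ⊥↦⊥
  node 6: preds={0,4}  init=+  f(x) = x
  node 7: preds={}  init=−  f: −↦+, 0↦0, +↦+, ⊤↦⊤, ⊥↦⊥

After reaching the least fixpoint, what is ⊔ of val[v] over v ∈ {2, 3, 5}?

Worklist (8 pops):
  #1 pop 0: in=⊤ → ⊤ (was ⊥); enqueue []
  #2 pop 1: in=⊥ → + (no change)
  #3 pop 2: in=− → + (was ⊥); enqueue []
  #4 pop 3: in=⊤ → ⊤ (was −); enqueue []
  #5 pop 4: in=⊥ → + (no change)
  #6 pop 5: in=⊤ → ⊤ (was ⊥); enqueue []
  #7 pop 6: in=⊤ → ⊤ (was +); enqueue []
  #8 pop 7: in=⊥ → − (no change)

Fixpoint:
  val[0] = ⊤
  val[1] = +
  val[2] = +
  val[3] = ⊤
  val[4] = +
  val[5] = ⊤
  val[6] = ⊤
  val[7] = −

⊤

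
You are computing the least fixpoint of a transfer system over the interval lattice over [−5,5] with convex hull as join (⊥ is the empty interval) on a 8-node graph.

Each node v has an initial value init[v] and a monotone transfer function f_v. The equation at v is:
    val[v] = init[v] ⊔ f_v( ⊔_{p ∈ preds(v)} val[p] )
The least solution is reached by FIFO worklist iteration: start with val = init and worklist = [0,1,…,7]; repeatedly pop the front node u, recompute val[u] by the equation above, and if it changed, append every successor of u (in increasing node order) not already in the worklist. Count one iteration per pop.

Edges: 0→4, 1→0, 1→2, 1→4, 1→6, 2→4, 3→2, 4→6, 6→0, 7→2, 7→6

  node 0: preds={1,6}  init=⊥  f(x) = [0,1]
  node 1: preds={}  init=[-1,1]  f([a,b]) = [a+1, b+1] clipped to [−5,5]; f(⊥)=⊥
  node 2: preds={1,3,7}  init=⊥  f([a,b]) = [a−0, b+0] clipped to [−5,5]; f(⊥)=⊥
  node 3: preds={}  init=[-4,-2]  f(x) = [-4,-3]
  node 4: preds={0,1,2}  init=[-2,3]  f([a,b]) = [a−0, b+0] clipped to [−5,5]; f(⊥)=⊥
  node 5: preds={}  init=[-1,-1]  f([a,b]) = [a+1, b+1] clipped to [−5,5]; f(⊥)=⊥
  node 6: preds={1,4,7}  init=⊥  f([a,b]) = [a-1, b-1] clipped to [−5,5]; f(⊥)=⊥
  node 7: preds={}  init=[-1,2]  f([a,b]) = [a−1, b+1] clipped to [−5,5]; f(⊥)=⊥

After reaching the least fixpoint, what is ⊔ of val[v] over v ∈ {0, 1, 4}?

Trace (9 dequeues):
  [1] u=0 | in [-1,1] | out [0,1] | prev ⊥ | push {}
  [2] u=1 | in ⊥ | out [-1,1] | ==
  [3] u=2 | in [-4,2] | out [-4,2] | prev ⊥ | push {}
  [4] u=3 | in ⊥ | out [-4,-2] | ==
  [5] u=4 | in [-4,2] | out [-4,3] | prev [-2,3] | push {}
  [6] u=5 | in ⊥ | out [-1,-1] | ==
  [7] u=6 | in [-4,3] | out [-5,2] | prev ⊥ | push {0}
  [8] u=7 | in ⊥ | out [-1,2] | ==
  [9] u=0 | in [-5,2] | out [0,1] | ==

Converged values:
  [0] [0,1]
  [1] [-1,1]
  [2] [-4,2]
  [3] [-4,-2]
  [4] [-4,3]
  [5] [-1,-1]
  [6] [-5,2]
  [7] [-1,2]

[-4,3]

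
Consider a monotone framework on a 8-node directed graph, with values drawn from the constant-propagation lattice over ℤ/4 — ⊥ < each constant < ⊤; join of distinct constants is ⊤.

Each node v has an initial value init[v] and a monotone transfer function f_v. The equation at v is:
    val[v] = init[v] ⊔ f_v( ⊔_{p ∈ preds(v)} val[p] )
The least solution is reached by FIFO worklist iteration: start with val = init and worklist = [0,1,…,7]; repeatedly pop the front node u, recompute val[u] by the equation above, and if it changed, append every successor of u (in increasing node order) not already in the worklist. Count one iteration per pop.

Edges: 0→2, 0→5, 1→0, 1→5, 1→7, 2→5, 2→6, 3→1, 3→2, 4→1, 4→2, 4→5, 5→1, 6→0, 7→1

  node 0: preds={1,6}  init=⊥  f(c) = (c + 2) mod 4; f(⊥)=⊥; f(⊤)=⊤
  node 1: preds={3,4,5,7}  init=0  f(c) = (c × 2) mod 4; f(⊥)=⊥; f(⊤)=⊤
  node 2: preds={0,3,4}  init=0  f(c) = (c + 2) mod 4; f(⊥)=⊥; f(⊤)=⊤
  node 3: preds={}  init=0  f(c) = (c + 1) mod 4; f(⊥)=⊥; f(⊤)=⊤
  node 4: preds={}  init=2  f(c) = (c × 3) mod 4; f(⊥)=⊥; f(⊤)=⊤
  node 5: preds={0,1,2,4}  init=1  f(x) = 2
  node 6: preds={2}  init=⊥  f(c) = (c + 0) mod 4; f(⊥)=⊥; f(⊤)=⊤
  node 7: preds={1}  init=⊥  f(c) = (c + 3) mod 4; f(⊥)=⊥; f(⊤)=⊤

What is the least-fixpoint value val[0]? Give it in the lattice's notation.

Trace (12 dequeues):
  [1] u=0 | in 0 | out 2 | prev ⊥ | push {}
  [2] u=1 | in ⊤ | out ⊤ | prev 0 | push {0}
  [3] u=2 | in ⊤ | out ⊤ | prev 0 | push {}
  [4] u=3 | in ⊥ | out 0 | ==
  [5] u=4 | in ⊥ | out 2 | ==
  [6] u=5 | in ⊤ | out ⊤ | prev 1 | push {1}
  [7] u=6 | in ⊤ | out ⊤ | prev ⊥ | push {}
  [8] u=7 | in ⊤ | out ⊤ | prev ⊥ | push {}
  [9] u=0 | in ⊤ | out ⊤ | prev 2 | push {2,5}
  [10] u=1 | in ⊤ | out ⊤ | ==
  [11] u=2 | in ⊤ | out ⊤ | ==
  [12] u=5 | in ⊤ | out ⊤ | ==

Converged values:
  [0] ⊤
  [1] ⊤
  [2] ⊤
  [3] 0
  [4] 2
  [5] ⊤
  [6] ⊤
  [7] ⊤

⊤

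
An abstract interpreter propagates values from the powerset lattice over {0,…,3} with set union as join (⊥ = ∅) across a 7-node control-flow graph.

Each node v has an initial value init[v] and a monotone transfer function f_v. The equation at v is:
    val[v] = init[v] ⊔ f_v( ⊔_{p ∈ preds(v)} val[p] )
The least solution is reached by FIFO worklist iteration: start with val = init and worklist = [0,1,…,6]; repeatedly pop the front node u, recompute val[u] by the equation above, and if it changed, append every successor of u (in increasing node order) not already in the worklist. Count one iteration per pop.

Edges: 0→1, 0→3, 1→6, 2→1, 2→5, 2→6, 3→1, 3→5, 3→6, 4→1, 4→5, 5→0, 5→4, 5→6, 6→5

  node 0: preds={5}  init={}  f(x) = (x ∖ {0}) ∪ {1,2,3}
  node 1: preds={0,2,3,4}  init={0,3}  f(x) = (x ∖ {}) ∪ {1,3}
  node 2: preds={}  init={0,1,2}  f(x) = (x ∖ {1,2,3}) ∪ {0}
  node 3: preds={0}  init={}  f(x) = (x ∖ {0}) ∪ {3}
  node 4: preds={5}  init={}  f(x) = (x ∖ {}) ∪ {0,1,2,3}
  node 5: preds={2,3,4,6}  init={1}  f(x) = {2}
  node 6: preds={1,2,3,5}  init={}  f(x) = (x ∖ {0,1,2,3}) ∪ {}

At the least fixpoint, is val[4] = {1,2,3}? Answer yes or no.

Iteration log — 10 steps:
  step 1. node 0  ⊔preds={1}  new={1,2,3}  old={}  +wl: 
  step 2. node 1  ⊔preds={0,1,2,3}  new={0,1,2,3}  old={0,3}  +wl: 
  step 3. node 2  ⊔preds={}  new={0,1,2}  stable
  step 4. node 3  ⊔preds={1,2,3}  new={1,2,3}  old={}  +wl: 1
  step 5. node 4  ⊔preds={1}  new={0,1,2,3}  old={}  +wl: 
  step 6. node 5  ⊔preds={0,1,2,3}  new={1,2}  old={1}  +wl: 0,4
  step 7. node 6  ⊔preds={0,1,2,3}  new={}  stable
  step 8. node 1  ⊔preds={0,1,2,3}  new={0,1,2,3}  stable
  step 9. node 0  ⊔preds={1,2}  new={1,2,3}  stable
  step 10. node 4  ⊔preds={1,2}  new={0,1,2,3}  stable

Least fixpoint reached:
  node 0: {1,2,3}
  node 1: {0,1,2,3}
  node 2: {0,1,2}
  node 3: {1,2,3}
  node 4: {0,1,2,3}
  node 5: {1,2}
  node 6: {}

no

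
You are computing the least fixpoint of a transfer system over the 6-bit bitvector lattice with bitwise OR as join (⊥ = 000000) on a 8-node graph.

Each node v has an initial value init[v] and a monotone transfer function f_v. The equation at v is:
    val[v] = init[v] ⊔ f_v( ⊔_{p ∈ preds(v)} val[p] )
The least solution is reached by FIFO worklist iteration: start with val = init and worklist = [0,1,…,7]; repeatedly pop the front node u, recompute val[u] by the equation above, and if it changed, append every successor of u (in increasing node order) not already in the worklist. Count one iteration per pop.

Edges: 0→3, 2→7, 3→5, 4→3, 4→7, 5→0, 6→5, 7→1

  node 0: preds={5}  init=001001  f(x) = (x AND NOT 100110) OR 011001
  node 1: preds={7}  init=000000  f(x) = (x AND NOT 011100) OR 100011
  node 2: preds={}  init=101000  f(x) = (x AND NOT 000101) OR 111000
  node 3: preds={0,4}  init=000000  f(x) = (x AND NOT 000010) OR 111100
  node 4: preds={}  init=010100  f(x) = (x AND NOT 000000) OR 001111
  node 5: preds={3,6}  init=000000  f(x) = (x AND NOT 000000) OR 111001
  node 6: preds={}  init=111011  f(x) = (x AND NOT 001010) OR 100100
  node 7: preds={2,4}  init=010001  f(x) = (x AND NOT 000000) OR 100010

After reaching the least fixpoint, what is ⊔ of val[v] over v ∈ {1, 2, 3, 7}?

111111

Iteration log — 12 steps:
  step 1. node 0  ⊔preds=000000  new=011001  old=001001  +wl: 
  step 2. node 1  ⊔preds=010001  new=100011  old=000000  +wl: 
  step 3. node 2  ⊔preds=000000  new=111000  old=101000  +wl: 
  step 4. node 3  ⊔preds=011101  new=111101  old=000000  +wl: 
  step 5. node 4  ⊔preds=000000  new=011111  old=010100  +wl: 3
  step 6. node 5  ⊔preds=111111  new=111111  old=000000  +wl: 0
  step 7. node 6  ⊔preds=000000  new=111111  old=111011  +wl: 5
  step 8. node 7  ⊔preds=111111  new=111111  old=010001  +wl: 1
  step 9. node 3  ⊔preds=011111  new=111101  stable
  step 10. node 0  ⊔preds=111111  new=011001  stable
  step 11. node 5  ⊔preds=111111  new=111111  stable
  step 12. node 1  ⊔preds=111111  new=100011  stable

Least fixpoint reached:
  node 0: 011001
  node 1: 100011
  node 2: 111000
  node 3: 111101
  node 4: 011111
  node 5: 111111
  node 6: 111111
  node 7: 111111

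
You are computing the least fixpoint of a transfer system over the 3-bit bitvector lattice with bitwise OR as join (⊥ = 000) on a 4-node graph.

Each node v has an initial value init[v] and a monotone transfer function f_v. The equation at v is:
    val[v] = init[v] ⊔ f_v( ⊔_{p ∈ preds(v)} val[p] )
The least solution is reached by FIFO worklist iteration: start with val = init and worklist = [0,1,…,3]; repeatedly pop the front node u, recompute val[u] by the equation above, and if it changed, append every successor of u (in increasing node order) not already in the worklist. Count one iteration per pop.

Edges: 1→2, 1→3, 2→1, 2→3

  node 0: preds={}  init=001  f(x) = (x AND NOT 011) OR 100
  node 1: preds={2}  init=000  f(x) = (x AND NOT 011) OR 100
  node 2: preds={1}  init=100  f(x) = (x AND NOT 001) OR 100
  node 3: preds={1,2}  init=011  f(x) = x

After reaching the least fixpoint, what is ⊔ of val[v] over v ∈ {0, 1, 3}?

111

Iteration log — 4 steps:
  step 1. node 0  ⊔preds=000  new=101  old=001  +wl: 
  step 2. node 1  ⊔preds=100  new=100  old=000  +wl: 
  step 3. node 2  ⊔preds=100  new=100  stable
  step 4. node 3  ⊔preds=100  new=111  old=011  +wl: 

Least fixpoint reached:
  node 0: 101
  node 1: 100
  node 2: 100
  node 3: 111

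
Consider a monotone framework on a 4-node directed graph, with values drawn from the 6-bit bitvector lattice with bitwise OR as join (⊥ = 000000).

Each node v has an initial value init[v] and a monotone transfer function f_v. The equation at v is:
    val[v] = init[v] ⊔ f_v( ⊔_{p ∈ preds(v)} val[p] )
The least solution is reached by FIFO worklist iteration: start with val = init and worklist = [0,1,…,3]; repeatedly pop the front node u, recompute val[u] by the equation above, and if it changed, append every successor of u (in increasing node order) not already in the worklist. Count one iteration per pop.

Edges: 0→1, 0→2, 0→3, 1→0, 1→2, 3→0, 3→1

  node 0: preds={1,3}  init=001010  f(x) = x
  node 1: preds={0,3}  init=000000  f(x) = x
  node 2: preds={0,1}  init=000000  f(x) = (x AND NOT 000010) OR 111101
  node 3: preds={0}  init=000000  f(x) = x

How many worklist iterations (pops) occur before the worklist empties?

6

Trace (6 dequeues):
  [1] u=0 | in 000000 | out 001010 | ==
  [2] u=1 | in 001010 | out 001010 | prev 000000 | push {0}
  [3] u=2 | in 001010 | out 111101 | prev 000000 | push {}
  [4] u=3 | in 001010 | out 001010 | prev 000000 | push {1}
  [5] u=0 | in 001010 | out 001010 | ==
  [6] u=1 | in 001010 | out 001010 | ==

Converged values:
  [0] 001010
  [1] 001010
  [2] 111101
  [3] 001010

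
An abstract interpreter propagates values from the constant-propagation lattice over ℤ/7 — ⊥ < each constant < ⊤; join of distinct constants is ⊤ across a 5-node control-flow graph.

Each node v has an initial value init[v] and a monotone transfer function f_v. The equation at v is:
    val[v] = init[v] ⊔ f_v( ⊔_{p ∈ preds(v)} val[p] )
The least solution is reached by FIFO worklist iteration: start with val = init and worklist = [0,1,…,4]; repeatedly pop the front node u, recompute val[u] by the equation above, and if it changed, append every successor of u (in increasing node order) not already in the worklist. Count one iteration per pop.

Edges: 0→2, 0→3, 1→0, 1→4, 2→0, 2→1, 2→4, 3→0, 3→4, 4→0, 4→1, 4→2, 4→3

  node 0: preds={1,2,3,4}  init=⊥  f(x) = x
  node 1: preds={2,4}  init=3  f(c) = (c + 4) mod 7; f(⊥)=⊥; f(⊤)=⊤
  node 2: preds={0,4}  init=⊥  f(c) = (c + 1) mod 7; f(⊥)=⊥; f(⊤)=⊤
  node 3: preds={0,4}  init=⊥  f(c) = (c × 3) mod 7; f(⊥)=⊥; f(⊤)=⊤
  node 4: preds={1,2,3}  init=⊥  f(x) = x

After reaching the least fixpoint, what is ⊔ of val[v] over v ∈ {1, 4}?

Worklist (12 pops):
  #1 pop 0: in=3 → 3 (was ⊥); enqueue []
  #2 pop 1: in=⊥ → 3 (no change)
  #3 pop 2: in=3 → 4 (was ⊥); enqueue [0,1]
  #4 pop 3: in=3 → 2 (was ⊥); enqueue []
  #5 pop 4: in=⊤ → ⊤ (was ⊥); enqueue [2,3]
  #6 pop 0: in=⊤ → ⊤ (was 3); enqueue []
  #7 pop 1: in=⊤ → ⊤ (was 3); enqueue [0,4]
  #8 pop 2: in=⊤ → ⊤ (was 4); enqueue [1]
  #9 pop 3: in=⊤ → ⊤ (was 2); enqueue []
  #10 pop 0: in=⊤ → ⊤ (no change)
  #11 pop 4: in=⊤ → ⊤ (no change)
  #12 pop 1: in=⊤ → ⊤ (no change)

Fixpoint:
  val[0] = ⊤
  val[1] = ⊤
  val[2] = ⊤
  val[3] = ⊤
  val[4] = ⊤

⊤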